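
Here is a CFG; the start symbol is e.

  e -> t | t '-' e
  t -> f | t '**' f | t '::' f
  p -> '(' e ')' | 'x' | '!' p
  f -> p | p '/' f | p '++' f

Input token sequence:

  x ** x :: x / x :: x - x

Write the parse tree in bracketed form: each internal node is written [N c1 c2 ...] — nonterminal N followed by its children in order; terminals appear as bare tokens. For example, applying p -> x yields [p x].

[e [t [t [t [t [f [p x]]] ** [f [p x]]] :: [f [p x] / [f [p x]]]] :: [f [p x]]] - [e [t [f [p x]]]]]

e
t - e
t :: f - e
t :: f :: f - e
t ** f :: f :: f - e
f ** f :: f :: f - e
p ** f :: f :: f - e
x ** f :: f :: f - e
x ** p :: f :: f - e
x ** x :: f :: f - e
x ** x :: p / f :: f - e
x ** x :: x / f :: f - e
x ** x :: x / p :: f - e
x ** x :: x / x :: f - e
x ** x :: x / x :: p - e
x ** x :: x / x :: x - e
x ** x :: x / x :: x - t
x ** x :: x / x :: x - f
x ** x :: x / x :: x - p
x ** x :: x / x :: x - x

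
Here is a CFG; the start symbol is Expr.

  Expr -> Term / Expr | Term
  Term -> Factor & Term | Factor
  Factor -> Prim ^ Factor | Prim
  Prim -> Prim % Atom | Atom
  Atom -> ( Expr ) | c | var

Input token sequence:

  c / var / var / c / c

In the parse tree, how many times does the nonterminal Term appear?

[Expr [Term [Factor [Prim [Atom c]]]] / [Expr [Term [Factor [Prim [Atom var]]]] / [Expr [Term [Factor [Prim [Atom var]]]] / [Expr [Term [Factor [Prim [Atom c]]]] / [Expr [Term [Factor [Prim [Atom c]]]]]]]]]

5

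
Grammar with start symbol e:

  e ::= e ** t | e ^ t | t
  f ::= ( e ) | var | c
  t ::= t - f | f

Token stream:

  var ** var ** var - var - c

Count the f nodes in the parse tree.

[e [e [e [t [f var]]] ** [t [f var]]] ** [t [t [t [f var]] - [f var]] - [f c]]]

5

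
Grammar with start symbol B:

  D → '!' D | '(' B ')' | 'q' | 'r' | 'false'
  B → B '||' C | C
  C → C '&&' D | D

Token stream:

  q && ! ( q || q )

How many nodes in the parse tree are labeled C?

[B [C [C [D q]] && [D ! [D ( [B [B [C [D q]]] || [C [D q]]] )]]]]

4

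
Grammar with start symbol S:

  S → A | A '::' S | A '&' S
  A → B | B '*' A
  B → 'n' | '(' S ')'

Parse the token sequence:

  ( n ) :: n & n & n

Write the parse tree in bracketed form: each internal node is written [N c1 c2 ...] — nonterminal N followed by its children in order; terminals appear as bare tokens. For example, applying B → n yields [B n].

S
A :: S
B :: S
( S ) :: S
( A ) :: S
( B ) :: S
( n ) :: S
( n ) :: A & S
( n ) :: B & S
( n ) :: n & S
( n ) :: n & A & S
( n ) :: n & B & S
( n ) :: n & n & S
( n ) :: n & n & A
( n ) :: n & n & B
( n ) :: n & n & n

[S [A [B ( [S [A [B n]]] )]] :: [S [A [B n]] & [S [A [B n]] & [S [A [B n]]]]]]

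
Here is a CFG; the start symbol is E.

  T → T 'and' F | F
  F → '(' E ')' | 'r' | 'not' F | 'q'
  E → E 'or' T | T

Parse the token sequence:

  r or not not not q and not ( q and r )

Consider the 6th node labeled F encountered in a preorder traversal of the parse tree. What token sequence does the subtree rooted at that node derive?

[E [E [T [F r]]] or [T [T [F not [F not [F not [F q]]]]] and [F not [F ( [E [T [T [F q]] and [F r]]] )]]]]

not ( q and r )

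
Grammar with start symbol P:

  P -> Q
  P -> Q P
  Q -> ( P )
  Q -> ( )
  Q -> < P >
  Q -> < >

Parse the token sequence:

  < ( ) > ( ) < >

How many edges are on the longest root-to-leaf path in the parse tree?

[P [Q < [P [Q ( )]] >] [P [Q ( )] [P [Q < >]]]]

4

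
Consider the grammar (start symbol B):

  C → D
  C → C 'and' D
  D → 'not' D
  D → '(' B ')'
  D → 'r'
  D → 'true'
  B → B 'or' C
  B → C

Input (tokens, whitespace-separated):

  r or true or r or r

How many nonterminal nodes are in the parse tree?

[B [B [B [B [C [D r]]] or [C [D true]]] or [C [D r]]] or [C [D r]]]

12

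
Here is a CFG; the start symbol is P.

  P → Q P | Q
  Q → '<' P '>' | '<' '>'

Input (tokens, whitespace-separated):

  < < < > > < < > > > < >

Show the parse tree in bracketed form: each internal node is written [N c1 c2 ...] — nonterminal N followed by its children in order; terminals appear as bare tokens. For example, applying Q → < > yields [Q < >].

[P [Q < [P [Q < [P [Q < >]] >] [P [Q < [P [Q < >]] >]]] >] [P [Q < >]]]

P
Q P
< P > P
< Q P > P
< < P > P > P
< < Q > P > P
< < < > > P > P
< < < > > Q > P
< < < > > < P > > P
< < < > > < Q > > P
< < < > > < < > > > P
< < < > > < < > > > Q
< < < > > < < > > > < >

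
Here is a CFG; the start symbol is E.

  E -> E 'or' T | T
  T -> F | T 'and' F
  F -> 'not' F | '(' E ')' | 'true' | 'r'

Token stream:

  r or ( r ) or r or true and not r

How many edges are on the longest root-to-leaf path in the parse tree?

[E [E [E [E [T [F r]]] or [T [F ( [E [T [F r]]] )]]] or [T [F r]]] or [T [T [F true]] and [F not [F r]]]]

8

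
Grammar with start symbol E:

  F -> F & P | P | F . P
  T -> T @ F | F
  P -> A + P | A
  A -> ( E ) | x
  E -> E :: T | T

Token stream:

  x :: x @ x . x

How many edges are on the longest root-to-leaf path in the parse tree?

6

[E [E [T [F [P [A x]]]]] :: [T [T [F [P [A x]]]] @ [F [F [P [A x]]] . [P [A x]]]]]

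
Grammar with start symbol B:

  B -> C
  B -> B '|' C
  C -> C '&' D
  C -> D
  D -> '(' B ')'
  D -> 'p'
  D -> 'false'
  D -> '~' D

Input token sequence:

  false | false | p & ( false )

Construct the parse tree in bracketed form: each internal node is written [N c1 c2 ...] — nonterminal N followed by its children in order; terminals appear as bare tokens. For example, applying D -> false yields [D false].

[B [B [B [C [D false]]] | [C [D false]]] | [C [C [D p]] & [D ( [B [C [D false]]] )]]]

B
B | C
B | C | C
C | C | C
D | C | C
false | C | C
false | D | C
false | false | C
false | false | C & D
false | false | D & D
false | false | p & D
false | false | p & ( B )
false | false | p & ( C )
false | false | p & ( D )
false | false | p & ( false )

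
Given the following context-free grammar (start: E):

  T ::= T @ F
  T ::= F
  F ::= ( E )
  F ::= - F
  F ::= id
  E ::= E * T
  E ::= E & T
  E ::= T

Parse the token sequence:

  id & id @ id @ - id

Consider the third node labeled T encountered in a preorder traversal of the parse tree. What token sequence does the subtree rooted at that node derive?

[E [E [T [F id]]] & [T [T [T [F id]] @ [F id]] @ [F - [F id]]]]

id @ id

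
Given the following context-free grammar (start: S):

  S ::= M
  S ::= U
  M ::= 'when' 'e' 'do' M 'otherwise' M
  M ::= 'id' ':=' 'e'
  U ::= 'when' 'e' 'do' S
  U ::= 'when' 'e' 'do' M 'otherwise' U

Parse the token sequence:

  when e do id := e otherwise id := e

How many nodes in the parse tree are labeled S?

1

[S [M when e do [M id := e] otherwise [M id := e]]]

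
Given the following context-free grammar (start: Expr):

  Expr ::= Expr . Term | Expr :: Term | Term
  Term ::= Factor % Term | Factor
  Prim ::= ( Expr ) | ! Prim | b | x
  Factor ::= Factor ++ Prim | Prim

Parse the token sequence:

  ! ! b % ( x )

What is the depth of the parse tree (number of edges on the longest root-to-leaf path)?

9

[Expr [Term [Factor [Prim ! [Prim ! [Prim b]]]] % [Term [Factor [Prim ( [Expr [Term [Factor [Prim x]]]] )]]]]]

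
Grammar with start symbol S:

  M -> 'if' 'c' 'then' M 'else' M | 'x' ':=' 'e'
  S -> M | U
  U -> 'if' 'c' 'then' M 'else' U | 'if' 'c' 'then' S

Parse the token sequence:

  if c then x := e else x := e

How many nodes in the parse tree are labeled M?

[S [M if c then [M x := e] else [M x := e]]]

3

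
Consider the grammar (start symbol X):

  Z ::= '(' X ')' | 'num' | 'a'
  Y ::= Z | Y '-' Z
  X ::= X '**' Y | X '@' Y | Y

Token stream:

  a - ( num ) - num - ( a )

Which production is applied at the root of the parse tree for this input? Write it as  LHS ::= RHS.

X ::= Y

[X [Y [Y [Y [Y [Z a]] - [Z ( [X [Y [Z num]]] )]] - [Z num]] - [Z ( [X [Y [Z a]]] )]]]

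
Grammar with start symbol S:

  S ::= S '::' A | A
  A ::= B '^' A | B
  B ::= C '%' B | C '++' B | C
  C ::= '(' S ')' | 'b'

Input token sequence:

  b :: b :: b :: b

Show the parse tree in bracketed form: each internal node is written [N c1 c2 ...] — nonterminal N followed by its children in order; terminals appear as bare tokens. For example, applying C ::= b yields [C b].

[S [S [S [S [A [B [C b]]]] :: [A [B [C b]]]] :: [A [B [C b]]]] :: [A [B [C b]]]]

S
S :: A
S :: A :: A
S :: A :: A :: A
A :: A :: A :: A
B :: A :: A :: A
C :: A :: A :: A
b :: A :: A :: A
b :: B :: A :: A
b :: C :: A :: A
b :: b :: A :: A
b :: b :: B :: A
b :: b :: C :: A
b :: b :: b :: A
b :: b :: b :: B
b :: b :: b :: C
b :: b :: b :: b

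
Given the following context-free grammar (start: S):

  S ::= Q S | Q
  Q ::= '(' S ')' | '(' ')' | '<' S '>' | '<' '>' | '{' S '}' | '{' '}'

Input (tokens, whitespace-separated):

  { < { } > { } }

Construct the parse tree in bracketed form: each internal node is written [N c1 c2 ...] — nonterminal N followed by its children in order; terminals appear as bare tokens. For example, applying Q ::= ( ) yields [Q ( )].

[S [Q { [S [Q < [S [Q { }]] >] [S [Q { }]]] }]]

S
Q
{ S }
{ Q S }
{ < S > S }
{ < Q > S }
{ < { } > S }
{ < { } > Q }
{ < { } > { } }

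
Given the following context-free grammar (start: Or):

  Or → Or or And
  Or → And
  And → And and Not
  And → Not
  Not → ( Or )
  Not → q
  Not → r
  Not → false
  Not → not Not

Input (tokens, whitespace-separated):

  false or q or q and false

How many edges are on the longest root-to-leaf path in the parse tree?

[Or [Or [Or [And [Not false]]] or [And [Not q]]] or [And [And [Not q]] and [Not false]]]

5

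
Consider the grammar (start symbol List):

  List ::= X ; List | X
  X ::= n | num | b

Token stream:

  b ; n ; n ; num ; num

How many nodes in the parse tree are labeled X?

5

[List [X b] ; [List [X n] ; [List [X n] ; [List [X num] ; [List [X num]]]]]]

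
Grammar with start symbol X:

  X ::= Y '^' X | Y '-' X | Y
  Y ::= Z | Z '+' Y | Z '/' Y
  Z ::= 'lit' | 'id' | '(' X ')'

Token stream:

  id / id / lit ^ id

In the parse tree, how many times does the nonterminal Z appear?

[X [Y [Z id] / [Y [Z id] / [Y [Z lit]]]] ^ [X [Y [Z id]]]]

4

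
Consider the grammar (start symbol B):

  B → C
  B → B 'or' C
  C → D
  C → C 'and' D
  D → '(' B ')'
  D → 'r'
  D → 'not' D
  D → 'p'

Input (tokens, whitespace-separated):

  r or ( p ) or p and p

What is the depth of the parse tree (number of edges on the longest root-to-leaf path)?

7

[B [B [B [C [D r]]] or [C [D ( [B [C [D p]]] )]]] or [C [C [D p]] and [D p]]]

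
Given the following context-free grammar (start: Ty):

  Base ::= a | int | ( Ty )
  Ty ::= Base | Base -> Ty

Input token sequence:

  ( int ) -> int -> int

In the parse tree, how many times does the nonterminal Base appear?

4

[Ty [Base ( [Ty [Base int]] )] -> [Ty [Base int] -> [Ty [Base int]]]]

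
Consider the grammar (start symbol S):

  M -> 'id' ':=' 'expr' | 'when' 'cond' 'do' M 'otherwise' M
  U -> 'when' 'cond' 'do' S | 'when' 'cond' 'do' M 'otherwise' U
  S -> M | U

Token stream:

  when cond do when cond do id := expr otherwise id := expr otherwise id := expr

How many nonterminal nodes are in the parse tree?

6

[S [M when cond do [M when cond do [M id := expr] otherwise [M id := expr]] otherwise [M id := expr]]]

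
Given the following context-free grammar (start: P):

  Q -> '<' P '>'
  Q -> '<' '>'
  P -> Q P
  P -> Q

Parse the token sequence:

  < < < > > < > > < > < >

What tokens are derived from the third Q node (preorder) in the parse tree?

[P [Q < [P [Q < [P [Q < >]] >] [P [Q < >]]] >] [P [Q < >] [P [Q < >]]]]

< >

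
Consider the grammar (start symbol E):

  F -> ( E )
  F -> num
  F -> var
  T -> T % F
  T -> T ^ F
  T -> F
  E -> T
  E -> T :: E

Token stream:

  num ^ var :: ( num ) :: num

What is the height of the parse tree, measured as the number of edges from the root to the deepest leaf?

[E [T [T [F num]] ^ [F var]] :: [E [T [F ( [E [T [F num]]] )]] :: [E [T [F num]]]]]

7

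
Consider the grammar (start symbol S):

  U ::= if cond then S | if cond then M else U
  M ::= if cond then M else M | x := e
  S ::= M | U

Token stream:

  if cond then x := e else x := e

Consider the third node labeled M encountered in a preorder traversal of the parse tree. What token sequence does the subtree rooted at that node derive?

[S [M if cond then [M x := e] else [M x := e]]]

x := e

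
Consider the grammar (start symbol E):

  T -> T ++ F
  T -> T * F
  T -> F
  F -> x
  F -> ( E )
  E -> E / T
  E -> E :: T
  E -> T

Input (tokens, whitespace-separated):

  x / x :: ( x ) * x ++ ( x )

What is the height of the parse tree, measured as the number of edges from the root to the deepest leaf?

8

[E [E [E [T [F x]]] / [T [F x]]] :: [T [T [T [F ( [E [T [F x]]] )]] * [F x]] ++ [F ( [E [T [F x]]] )]]]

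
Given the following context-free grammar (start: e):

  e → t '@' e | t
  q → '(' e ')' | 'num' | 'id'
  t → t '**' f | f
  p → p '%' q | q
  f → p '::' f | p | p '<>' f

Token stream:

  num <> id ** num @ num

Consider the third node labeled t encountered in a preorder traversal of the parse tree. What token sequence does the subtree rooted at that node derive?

num

[e [t [t [f [p [q num]] <> [f [p [q id]]]]] ** [f [p [q num]]]] @ [e [t [f [p [q num]]]]]]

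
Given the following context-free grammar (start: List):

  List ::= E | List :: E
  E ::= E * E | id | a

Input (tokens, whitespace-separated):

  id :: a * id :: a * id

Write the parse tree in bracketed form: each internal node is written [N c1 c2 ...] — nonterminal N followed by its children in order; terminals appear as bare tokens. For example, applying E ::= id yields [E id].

List
List :: E
List :: E :: E
E :: E :: E
id :: E :: E
id :: E * E :: E
id :: a * E :: E
id :: a * id :: E
id :: a * id :: E * E
id :: a * id :: a * E
id :: a * id :: a * id

[List [List [List [E id]] :: [E [E a] * [E id]]] :: [E [E a] * [E id]]]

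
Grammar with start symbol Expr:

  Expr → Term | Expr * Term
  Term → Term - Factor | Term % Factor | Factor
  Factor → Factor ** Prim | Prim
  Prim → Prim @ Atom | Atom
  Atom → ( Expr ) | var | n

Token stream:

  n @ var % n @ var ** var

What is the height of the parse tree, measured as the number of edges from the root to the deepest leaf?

[Expr [Term [Term [Factor [Prim [Prim [Atom n]] @ [Atom var]]]] % [Factor [Factor [Prim [Prim [Atom n]] @ [Atom var]]] ** [Prim [Atom var]]]]]

7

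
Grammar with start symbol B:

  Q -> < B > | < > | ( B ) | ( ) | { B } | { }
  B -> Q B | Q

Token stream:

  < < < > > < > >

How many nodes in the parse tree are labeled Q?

[B [Q < [B [Q < [B [Q < >]] >] [B [Q < >]]] >]]

4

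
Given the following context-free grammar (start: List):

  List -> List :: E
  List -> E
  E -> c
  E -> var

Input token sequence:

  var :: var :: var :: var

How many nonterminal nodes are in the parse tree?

[List [List [List [List [E var]] :: [E var]] :: [E var]] :: [E var]]

8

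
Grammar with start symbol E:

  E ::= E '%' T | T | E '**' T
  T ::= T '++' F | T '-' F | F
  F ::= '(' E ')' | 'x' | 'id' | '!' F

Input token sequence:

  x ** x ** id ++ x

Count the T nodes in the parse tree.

4

[E [E [E [T [F x]]] ** [T [F x]]] ** [T [T [F id]] ++ [F x]]]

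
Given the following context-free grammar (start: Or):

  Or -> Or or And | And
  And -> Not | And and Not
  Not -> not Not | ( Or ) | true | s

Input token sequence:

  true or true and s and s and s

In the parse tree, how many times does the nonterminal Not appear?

[Or [Or [And [Not true]]] or [And [And [And [And [Not true]] and [Not s]] and [Not s]] and [Not s]]]

5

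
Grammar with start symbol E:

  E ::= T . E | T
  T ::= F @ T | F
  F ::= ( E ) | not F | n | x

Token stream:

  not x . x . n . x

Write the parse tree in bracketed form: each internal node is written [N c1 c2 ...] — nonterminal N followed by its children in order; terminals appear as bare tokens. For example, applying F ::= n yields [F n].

E
T . E
F . E
not F . E
not x . E
not x . T . E
not x . F . E
not x . x . E
not x . x . T . E
not x . x . F . E
not x . x . n . E
not x . x . n . T
not x . x . n . F
not x . x . n . x

[E [T [F not [F x]]] . [E [T [F x]] . [E [T [F n]] . [E [T [F x]]]]]]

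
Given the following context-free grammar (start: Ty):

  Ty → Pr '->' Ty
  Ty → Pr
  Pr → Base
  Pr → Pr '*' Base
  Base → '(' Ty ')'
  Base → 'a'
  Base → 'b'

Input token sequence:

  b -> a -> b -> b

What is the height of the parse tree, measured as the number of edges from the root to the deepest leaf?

[Ty [Pr [Base b]] -> [Ty [Pr [Base a]] -> [Ty [Pr [Base b]] -> [Ty [Pr [Base b]]]]]]

6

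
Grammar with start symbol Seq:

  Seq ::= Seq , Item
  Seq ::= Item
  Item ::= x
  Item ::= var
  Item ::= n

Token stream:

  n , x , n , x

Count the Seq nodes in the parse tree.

4

[Seq [Seq [Seq [Seq [Item n]] , [Item x]] , [Item n]] , [Item x]]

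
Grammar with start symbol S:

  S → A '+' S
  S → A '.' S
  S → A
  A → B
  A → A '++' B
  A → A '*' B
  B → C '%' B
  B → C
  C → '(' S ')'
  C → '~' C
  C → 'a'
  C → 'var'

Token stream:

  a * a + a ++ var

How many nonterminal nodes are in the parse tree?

[S [A [A [B [C a]]] * [B [C a]]] + [S [A [A [B [C a]]] ++ [B [C var]]]]]

14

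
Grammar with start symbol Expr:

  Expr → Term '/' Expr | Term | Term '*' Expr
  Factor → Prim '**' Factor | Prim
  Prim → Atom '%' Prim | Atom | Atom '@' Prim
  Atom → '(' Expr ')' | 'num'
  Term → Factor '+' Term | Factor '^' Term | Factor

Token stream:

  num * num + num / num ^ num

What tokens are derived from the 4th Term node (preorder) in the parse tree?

[Expr [Term [Factor [Prim [Atom num]]]] * [Expr [Term [Factor [Prim [Atom num]]] + [Term [Factor [Prim [Atom num]]]]] / [Expr [Term [Factor [Prim [Atom num]]] ^ [Term [Factor [Prim [Atom num]]]]]]]]

num ^ num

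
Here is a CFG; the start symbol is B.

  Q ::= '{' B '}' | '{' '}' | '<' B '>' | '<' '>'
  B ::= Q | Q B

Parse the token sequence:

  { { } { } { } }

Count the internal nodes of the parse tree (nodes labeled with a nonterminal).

8

[B [Q { [B [Q { }] [B [Q { }] [B [Q { }]]]] }]]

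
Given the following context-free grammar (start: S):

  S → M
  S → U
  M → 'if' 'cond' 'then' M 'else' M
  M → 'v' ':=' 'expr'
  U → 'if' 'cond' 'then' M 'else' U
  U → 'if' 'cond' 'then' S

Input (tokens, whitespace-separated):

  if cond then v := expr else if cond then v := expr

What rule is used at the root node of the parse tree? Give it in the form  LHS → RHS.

S → U

[S [U if cond then [M v := expr] else [U if cond then [S [M v := expr]]]]]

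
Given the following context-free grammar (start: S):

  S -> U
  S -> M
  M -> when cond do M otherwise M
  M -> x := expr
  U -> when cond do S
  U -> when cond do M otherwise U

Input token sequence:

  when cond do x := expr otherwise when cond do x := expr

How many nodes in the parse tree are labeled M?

[S [U when cond do [M x := expr] otherwise [U when cond do [S [M x := expr]]]]]

2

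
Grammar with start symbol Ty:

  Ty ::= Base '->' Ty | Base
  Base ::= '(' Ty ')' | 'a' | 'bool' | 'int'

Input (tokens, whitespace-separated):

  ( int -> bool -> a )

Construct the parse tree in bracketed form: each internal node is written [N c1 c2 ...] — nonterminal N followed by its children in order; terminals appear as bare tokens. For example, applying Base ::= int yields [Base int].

[Ty [Base ( [Ty [Base int] -> [Ty [Base bool] -> [Ty [Base a]]]] )]]

Ty
Base
( Ty )
( Base -> Ty )
( int -> Ty )
( int -> Base -> Ty )
( int -> bool -> Ty )
( int -> bool -> Base )
( int -> bool -> a )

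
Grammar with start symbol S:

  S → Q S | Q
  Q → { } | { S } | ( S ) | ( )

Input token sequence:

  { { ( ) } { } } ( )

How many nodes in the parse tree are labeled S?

5

[S [Q { [S [Q { [S [Q ( )]] }] [S [Q { }]]] }] [S [Q ( )]]]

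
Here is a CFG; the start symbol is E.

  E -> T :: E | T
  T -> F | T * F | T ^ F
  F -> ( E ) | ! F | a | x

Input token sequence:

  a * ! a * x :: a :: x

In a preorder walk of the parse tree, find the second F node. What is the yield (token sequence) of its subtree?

! a

[E [T [T [T [F a]] * [F ! [F a]]] * [F x]] :: [E [T [F a]] :: [E [T [F x]]]]]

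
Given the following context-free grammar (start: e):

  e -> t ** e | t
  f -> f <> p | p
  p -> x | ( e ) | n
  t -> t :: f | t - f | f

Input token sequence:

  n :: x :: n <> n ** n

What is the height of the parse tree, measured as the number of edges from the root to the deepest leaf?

6

[e [t [t [t [f [p n]]] :: [f [p x]]] :: [f [f [p n]] <> [p n]]] ** [e [t [f [p n]]]]]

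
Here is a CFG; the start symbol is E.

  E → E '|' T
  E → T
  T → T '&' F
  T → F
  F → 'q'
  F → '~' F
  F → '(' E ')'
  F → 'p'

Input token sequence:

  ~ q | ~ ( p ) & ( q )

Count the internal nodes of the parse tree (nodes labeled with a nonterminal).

[E [E [T [F ~ [F q]]]] | [T [T [F ~ [F ( [E [T [F p]]] )]]] & [F ( [E [T [F q]]] )]]]

16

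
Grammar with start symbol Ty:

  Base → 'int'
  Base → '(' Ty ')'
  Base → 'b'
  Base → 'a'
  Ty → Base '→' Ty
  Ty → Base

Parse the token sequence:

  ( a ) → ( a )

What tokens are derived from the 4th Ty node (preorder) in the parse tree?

a

[Ty [Base ( [Ty [Base a]] )] → [Ty [Base ( [Ty [Base a]] )]]]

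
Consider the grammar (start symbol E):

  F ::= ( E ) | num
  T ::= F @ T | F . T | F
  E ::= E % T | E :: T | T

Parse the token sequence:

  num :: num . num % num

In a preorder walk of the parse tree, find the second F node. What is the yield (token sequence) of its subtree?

[E [E [E [T [F num]]] :: [T [F num] . [T [F num]]]] % [T [F num]]]

num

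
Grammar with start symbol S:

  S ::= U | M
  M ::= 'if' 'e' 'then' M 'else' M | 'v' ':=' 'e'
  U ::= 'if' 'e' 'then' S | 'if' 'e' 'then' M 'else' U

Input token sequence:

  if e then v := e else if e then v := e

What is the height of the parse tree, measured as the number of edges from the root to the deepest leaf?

5

[S [U if e then [M v := e] else [U if e then [S [M v := e]]]]]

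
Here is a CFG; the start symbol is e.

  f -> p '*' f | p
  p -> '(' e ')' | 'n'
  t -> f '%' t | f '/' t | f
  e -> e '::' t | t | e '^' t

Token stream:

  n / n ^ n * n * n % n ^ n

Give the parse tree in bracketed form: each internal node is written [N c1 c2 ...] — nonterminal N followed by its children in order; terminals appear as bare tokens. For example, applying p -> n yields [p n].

[e [e [e [t [f [p n]] / [t [f [p n]]]]] ^ [t [f [p n] * [f [p n] * [f [p n]]]] % [t [f [p n]]]]] ^ [t [f [p n]]]]

e
e ^ t
e ^ t ^ t
t ^ t ^ t
f / t ^ t ^ t
p / t ^ t ^ t
n / t ^ t ^ t
n / f ^ t ^ t
n / p ^ t ^ t
n / n ^ t ^ t
n / n ^ f % t ^ t
n / n ^ p * f % t ^ t
n / n ^ n * f % t ^ t
n / n ^ n * p * f % t ^ t
n / n ^ n * n * f % t ^ t
n / n ^ n * n * p % t ^ t
n / n ^ n * n * n % t ^ t
n / n ^ n * n * n % f ^ t
n / n ^ n * n * n % p ^ t
n / n ^ n * n * n % n ^ t
n / n ^ n * n * n % n ^ f
n / n ^ n * n * n % n ^ p
n / n ^ n * n * n % n ^ n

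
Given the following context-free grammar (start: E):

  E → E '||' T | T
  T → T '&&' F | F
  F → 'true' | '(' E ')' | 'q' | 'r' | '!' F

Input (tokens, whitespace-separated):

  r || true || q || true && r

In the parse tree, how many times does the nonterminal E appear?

[E [E [E [E [T [F r]]] || [T [F true]]] || [T [F q]]] || [T [T [F true]] && [F r]]]

4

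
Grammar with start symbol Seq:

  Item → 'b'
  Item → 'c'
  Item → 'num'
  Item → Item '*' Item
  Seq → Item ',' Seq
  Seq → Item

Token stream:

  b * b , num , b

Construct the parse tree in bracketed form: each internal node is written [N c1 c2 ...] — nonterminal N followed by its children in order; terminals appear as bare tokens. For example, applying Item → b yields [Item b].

[Seq [Item [Item b] * [Item b]] , [Seq [Item num] , [Seq [Item b]]]]

Seq
Item , Seq
Item * Item , Seq
b * Item , Seq
b * b , Seq
b * b , Item , Seq
b * b , num , Seq
b * b , num , Item
b * b , num , b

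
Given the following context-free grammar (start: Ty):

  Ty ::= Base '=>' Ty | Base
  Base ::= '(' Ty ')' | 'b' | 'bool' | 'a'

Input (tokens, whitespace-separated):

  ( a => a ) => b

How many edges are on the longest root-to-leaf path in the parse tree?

[Ty [Base ( [Ty [Base a] => [Ty [Base a]]] )] => [Ty [Base b]]]

5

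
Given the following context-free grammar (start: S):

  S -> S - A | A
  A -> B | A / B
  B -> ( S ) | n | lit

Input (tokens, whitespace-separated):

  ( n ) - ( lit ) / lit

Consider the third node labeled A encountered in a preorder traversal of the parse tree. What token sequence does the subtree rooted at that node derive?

[S [S [A [B ( [S [A [B n]]] )]]] - [A [A [B ( [S [A [B lit]]] )]] / [B lit]]]

( lit ) / lit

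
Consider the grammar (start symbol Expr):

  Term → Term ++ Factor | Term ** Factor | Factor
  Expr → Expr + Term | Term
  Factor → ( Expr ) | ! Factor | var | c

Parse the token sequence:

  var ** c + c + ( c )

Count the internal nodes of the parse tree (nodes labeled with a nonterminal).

[Expr [Expr [Expr [Term [Term [Factor var]] ** [Factor c]]] + [Term [Factor c]]] + [Term [Factor ( [Expr [Term [Factor c]]] )]]]

14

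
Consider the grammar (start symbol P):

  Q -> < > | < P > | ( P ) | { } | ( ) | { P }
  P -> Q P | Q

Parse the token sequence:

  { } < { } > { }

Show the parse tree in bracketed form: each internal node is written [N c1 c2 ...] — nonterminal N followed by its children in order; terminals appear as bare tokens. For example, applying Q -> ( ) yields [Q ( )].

[P [Q { }] [P [Q < [P [Q { }]] >] [P [Q { }]]]]

P
Q P
{ } P
{ } Q P
{ } < P > P
{ } < Q > P
{ } < { } > P
{ } < { } > Q
{ } < { } > { }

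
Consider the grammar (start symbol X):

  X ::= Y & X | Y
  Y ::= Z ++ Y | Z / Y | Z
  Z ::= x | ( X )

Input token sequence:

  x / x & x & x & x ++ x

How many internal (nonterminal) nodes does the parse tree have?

[X [Y [Z x] / [Y [Z x]]] & [X [Y [Z x]] & [X [Y [Z x]] & [X [Y [Z x] ++ [Y [Z x]]]]]]]

16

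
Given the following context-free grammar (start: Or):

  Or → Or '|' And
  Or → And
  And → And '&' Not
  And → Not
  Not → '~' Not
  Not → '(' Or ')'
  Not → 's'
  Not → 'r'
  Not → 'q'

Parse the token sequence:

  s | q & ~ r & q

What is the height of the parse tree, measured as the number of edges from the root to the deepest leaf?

[Or [Or [And [Not s]]] | [And [And [And [Not q]] & [Not ~ [Not r]]] & [Not q]]]

5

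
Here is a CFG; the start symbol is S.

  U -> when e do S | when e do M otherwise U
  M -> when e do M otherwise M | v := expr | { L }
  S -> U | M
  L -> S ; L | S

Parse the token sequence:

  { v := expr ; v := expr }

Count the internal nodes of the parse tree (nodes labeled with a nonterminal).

8

[S [M { [L [S [M v := expr]] ; [L [S [M v := expr]]]] }]]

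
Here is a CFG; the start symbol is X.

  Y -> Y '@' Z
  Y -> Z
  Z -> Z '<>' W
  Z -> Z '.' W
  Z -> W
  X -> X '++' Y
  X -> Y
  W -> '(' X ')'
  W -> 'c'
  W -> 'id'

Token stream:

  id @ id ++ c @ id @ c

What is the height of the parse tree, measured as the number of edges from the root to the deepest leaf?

6

[X [X [Y [Y [Z [W id]]] @ [Z [W id]]]] ++ [Y [Y [Y [Z [W c]]] @ [Z [W id]]] @ [Z [W c]]]]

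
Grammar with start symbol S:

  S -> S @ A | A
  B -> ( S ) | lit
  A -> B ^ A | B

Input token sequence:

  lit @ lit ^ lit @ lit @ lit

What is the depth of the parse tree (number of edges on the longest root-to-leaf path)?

[S [S [S [S [A [B lit]]] @ [A [B lit] ^ [A [B lit]]]] @ [A [B lit]]] @ [A [B lit]]]

6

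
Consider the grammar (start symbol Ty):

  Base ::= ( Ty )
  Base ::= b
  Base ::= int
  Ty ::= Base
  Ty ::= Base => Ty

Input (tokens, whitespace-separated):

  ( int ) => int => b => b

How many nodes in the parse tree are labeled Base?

5

[Ty [Base ( [Ty [Base int]] )] => [Ty [Base int] => [Ty [Base b] => [Ty [Base b]]]]]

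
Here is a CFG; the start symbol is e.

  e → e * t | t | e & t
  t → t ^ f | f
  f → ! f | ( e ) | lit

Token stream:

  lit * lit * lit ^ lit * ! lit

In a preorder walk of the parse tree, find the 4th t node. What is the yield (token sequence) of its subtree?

lit

[e [e [e [e [t [f lit]]] * [t [f lit]]] * [t [t [f lit]] ^ [f lit]]] * [t [f ! [f lit]]]]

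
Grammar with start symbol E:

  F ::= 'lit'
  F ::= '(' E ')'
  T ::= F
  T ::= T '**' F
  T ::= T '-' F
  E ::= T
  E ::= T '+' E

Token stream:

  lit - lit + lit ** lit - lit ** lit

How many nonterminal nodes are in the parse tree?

[E [T [T [F lit]] - [F lit]] + [E [T [T [T [T [F lit]] ** [F lit]] - [F lit]] ** [F lit]]]]

14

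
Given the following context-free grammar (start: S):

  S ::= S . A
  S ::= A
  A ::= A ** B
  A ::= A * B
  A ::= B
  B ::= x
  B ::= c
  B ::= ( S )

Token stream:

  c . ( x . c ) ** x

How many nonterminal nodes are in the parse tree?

[S [S [A [B c]]] . [A [A [B ( [S [S [A [B x]]] . [A [B c]]] )]] ** [B x]]]

14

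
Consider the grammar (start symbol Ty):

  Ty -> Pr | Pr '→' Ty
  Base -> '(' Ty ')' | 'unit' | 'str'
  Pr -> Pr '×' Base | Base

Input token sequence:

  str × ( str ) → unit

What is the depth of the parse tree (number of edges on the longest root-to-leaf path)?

6

[Ty [Pr [Pr [Base str]] × [Base ( [Ty [Pr [Base str]]] )]] → [Ty [Pr [Base unit]]]]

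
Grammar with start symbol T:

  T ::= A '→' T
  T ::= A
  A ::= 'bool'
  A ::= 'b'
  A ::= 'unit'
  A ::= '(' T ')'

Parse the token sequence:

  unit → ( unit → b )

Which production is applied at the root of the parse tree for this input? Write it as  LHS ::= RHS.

[T [A unit] → [T [A ( [T [A unit] → [T [A b]]] )]]]

T ::= A '→' T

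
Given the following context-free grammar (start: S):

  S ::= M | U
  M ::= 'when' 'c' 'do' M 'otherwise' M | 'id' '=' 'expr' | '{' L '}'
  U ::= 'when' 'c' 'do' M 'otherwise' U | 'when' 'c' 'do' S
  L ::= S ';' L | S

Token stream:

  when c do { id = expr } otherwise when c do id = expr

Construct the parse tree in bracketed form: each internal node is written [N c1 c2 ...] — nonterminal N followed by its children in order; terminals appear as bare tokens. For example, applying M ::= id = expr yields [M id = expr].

[S [U when c do [M { [L [S [M id = expr]]] }] otherwise [U when c do [S [M id = expr]]]]]

S
U
when c do M otherwise U
when c do { L } otherwise U
when c do { S } otherwise U
when c do { M } otherwise U
when c do { id = expr } otherwise U
when c do { id = expr } otherwise when c do S
when c do { id = expr } otherwise when c do M
when c do { id = expr } otherwise when c do id = expr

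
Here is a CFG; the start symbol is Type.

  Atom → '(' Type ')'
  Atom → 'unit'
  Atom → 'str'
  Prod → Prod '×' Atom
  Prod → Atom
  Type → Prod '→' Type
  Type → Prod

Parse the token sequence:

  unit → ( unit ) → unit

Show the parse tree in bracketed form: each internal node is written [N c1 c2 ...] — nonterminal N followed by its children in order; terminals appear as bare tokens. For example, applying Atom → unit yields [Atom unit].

Type
Prod → Type
Atom → Type
unit → Type
unit → Prod → Type
unit → Atom → Type
unit → ( Type ) → Type
unit → ( Prod ) → Type
unit → ( Atom ) → Type
unit → ( unit ) → Type
unit → ( unit ) → Prod
unit → ( unit ) → Atom
unit → ( unit ) → unit

[Type [Prod [Atom unit]] → [Type [Prod [Atom ( [Type [Prod [Atom unit]]] )]] → [Type [Prod [Atom unit]]]]]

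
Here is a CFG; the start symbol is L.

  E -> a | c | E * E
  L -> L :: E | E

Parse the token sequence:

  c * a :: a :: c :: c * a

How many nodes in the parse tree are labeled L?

4

[L [L [L [L [E [E c] * [E a]]] :: [E a]] :: [E c]] :: [E [E c] * [E a]]]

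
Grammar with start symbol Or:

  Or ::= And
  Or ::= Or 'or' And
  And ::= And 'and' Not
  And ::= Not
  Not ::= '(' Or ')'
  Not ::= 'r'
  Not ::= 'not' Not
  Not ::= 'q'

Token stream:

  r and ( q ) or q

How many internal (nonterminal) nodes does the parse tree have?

11

[Or [Or [And [And [Not r]] and [Not ( [Or [And [Not q]]] )]]] or [And [Not q]]]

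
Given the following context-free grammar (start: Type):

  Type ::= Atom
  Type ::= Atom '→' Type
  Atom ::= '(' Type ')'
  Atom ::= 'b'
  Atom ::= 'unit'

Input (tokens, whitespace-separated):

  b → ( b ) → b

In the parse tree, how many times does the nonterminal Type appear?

4

[Type [Atom b] → [Type [Atom ( [Type [Atom b]] )] → [Type [Atom b]]]]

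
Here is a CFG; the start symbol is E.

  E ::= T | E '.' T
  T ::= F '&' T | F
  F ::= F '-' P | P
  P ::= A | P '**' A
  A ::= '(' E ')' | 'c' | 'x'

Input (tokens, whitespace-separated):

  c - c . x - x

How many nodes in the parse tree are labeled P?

[E [E [T [F [F [P [A c]]] - [P [A c]]]]] . [T [F [F [P [A x]]] - [P [A x]]]]]

4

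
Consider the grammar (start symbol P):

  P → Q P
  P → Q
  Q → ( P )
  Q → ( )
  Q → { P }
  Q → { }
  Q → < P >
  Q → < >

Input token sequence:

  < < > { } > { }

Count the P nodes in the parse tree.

4

[P [Q < [P [Q < >] [P [Q { }]]] >] [P [Q { }]]]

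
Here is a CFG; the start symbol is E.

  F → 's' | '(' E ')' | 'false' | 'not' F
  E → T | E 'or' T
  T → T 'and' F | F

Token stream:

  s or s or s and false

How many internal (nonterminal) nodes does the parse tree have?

[E [E [E [T [F s]]] or [T [F s]]] or [T [T [F s]] and [F false]]]

11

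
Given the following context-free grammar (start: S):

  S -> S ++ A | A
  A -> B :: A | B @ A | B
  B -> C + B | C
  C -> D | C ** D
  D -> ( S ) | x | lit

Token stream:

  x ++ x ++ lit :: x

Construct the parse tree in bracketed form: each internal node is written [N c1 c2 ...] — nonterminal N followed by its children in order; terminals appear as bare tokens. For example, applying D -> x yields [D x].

S
S ++ A
S ++ A ++ A
A ++ A ++ A
B ++ A ++ A
C ++ A ++ A
D ++ A ++ A
x ++ A ++ A
x ++ B ++ A
x ++ C ++ A
x ++ D ++ A
x ++ x ++ A
x ++ x ++ B :: A
x ++ x ++ C :: A
x ++ x ++ D :: A
x ++ x ++ lit :: A
x ++ x ++ lit :: B
x ++ x ++ lit :: C
x ++ x ++ lit :: D
x ++ x ++ lit :: x

[S [S [S [A [B [C [D x]]]]] ++ [A [B [C [D x]]]]] ++ [A [B [C [D lit]]] :: [A [B [C [D x]]]]]]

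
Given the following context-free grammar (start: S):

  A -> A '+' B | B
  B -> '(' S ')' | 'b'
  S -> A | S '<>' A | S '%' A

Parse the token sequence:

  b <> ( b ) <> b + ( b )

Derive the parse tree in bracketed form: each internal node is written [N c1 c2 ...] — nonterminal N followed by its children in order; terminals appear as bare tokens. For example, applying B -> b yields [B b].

[S [S [S [A [B b]]] <> [A [B ( [S [A [B b]]] )]]] <> [A [A [B b]] + [B ( [S [A [B b]]] )]]]

S
S <> A
S <> A <> A
A <> A <> A
B <> A <> A
b <> A <> A
b <> B <> A
b <> ( S ) <> A
b <> ( A ) <> A
b <> ( B ) <> A
b <> ( b ) <> A
b <> ( b ) <> A + B
b <> ( b ) <> B + B
b <> ( b ) <> b + B
b <> ( b ) <> b + ( S )
b <> ( b ) <> b + ( A )
b <> ( b ) <> b + ( B )
b <> ( b ) <> b + ( b )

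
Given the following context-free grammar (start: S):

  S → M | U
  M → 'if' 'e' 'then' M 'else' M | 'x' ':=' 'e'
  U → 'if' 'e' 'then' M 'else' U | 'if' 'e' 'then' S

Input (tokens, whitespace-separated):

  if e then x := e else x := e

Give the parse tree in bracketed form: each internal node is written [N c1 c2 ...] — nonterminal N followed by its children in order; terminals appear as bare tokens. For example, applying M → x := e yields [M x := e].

S
M
if e then M else M
if e then x := e else M
if e then x := e else x := e

[S [M if e then [M x := e] else [M x := e]]]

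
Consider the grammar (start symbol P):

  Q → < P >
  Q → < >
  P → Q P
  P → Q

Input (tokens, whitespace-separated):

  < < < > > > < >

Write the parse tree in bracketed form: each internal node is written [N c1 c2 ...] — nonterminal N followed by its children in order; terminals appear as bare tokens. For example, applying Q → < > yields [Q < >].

[P [Q < [P [Q < [P [Q < >]] >]] >] [P [Q < >]]]

P
Q P
< P > P
< Q > P
< < P > > P
< < Q > > P
< < < > > > P
< < < > > > Q
< < < > > > < >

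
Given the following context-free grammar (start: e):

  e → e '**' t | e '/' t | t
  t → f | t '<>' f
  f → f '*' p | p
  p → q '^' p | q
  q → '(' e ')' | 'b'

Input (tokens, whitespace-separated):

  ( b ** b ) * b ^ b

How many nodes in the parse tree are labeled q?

5

[e [t [f [f [p [q ( [e [e [t [f [p [q b]]]]] ** [t [f [p [q b]]]]] )]]] * [p [q b] ^ [p [q b]]]]]]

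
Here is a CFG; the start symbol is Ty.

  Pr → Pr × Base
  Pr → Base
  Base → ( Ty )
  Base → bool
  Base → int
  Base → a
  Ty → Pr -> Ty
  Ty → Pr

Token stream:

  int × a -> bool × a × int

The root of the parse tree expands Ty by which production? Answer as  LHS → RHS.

[Ty [Pr [Pr [Base int]] × [Base a]] -> [Ty [Pr [Pr [Pr [Base bool]] × [Base a]] × [Base int]]]]

Ty → Pr -> Ty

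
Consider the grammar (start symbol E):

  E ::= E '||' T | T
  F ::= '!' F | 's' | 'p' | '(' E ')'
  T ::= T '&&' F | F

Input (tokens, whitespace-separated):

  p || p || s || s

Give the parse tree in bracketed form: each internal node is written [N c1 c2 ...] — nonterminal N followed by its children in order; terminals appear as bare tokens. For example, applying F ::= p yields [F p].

[E [E [E [E [T [F p]]] || [T [F p]]] || [T [F s]]] || [T [F s]]]

E
E || T
E || T || T
E || T || T || T
T || T || T || T
F || T || T || T
p || T || T || T
p || F || T || T
p || p || T || T
p || p || F || T
p || p || s || T
p || p || s || F
p || p || s || s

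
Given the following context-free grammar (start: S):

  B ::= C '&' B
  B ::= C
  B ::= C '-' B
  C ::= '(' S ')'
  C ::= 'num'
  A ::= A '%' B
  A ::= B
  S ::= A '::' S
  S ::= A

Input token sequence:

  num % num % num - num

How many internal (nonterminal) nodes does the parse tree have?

[S [A [A [A [B [C num]]] % [B [C num]]] % [B [C num] - [B [C num]]]]]

12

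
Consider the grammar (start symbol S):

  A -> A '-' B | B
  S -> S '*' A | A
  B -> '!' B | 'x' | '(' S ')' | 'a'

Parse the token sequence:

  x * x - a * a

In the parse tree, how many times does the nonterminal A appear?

4

[S [S [S [A [B x]]] * [A [A [B x]] - [B a]]] * [A [B a]]]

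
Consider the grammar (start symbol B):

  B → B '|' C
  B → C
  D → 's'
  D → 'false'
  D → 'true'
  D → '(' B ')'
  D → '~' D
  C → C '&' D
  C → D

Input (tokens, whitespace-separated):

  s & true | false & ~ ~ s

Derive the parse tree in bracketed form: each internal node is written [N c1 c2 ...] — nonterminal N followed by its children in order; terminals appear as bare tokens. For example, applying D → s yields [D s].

B
B | C
C | C
C & D | C
D & D | C
s & D | C
s & true | C
s & true | C & D
s & true | D & D
s & true | false & D
s & true | false & ~ D
s & true | false & ~ ~ D
s & true | false & ~ ~ s

[B [B [C [C [D s]] & [D true]]] | [C [C [D false]] & [D ~ [D ~ [D s]]]]]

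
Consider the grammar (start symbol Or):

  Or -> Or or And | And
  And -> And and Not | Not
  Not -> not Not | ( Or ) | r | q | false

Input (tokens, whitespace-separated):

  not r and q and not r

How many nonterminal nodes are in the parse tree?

9

[Or [And [And [And [Not not [Not r]]] and [Not q]] and [Not not [Not r]]]]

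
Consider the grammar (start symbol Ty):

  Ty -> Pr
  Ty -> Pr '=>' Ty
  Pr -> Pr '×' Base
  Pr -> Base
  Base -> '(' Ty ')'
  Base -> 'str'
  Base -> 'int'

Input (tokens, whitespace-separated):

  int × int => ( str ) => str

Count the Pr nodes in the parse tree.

[Ty [Pr [Pr [Base int]] × [Base int]] => [Ty [Pr [Base ( [Ty [Pr [Base str]]] )]] => [Ty [Pr [Base str]]]]]

5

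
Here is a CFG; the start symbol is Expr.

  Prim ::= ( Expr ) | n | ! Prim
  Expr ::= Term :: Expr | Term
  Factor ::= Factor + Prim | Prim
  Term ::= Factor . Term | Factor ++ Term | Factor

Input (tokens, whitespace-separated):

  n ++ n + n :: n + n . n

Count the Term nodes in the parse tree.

4

[Expr [Term [Factor [Prim n]] ++ [Term [Factor [Factor [Prim n]] + [Prim n]]]] :: [Expr [Term [Factor [Factor [Prim n]] + [Prim n]] . [Term [Factor [Prim n]]]]]]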